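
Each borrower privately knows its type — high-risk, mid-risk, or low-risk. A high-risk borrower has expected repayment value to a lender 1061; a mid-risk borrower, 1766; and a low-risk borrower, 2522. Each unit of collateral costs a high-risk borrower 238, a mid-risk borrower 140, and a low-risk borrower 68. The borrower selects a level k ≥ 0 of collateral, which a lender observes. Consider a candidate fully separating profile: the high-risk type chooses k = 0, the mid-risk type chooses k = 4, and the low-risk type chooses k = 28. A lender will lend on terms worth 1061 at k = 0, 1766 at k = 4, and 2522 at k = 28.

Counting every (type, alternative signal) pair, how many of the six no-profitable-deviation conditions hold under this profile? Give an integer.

4

Mid-risk (own payoff 1766 − 140×4 = 1206): to k=0 gives 1061 → no gain ✓; to k=28 gives 2522 − 140×28 = -1398 → no gain ✓.
High-risk (own payoff 1061): to k=4 gives 1766 − 238×4 = 814 → no gain ✓; to k=28 gives 2522 − 238×28 = -4142 → no gain ✓.
Low-risk (own payoff 2522 − 68×28 = 618): to k=0 gives 1061 → profitable ✗; to k=4 gives 1766 − 68×4 = 1494 → profitable ✗.
4 of the 6 constraints hold; not an equilibrium.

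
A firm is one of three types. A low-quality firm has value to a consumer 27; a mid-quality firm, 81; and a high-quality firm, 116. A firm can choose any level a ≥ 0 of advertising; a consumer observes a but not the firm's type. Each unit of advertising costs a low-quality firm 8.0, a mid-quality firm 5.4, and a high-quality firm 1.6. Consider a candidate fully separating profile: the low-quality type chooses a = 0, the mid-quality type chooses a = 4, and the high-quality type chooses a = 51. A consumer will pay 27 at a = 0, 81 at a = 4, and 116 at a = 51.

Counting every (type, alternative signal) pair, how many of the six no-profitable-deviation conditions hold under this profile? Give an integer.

4

High-quality (own payoff 116 − 1.6×51 = 34.4): to a=0 gives 27 → no gain ✓; to a=4 gives 81 − 1.6×4 = 74.6 → profitable ✗.
Mid-quality (own payoff 81 − 5.4×4 = 59.4): to a=0 gives 27 → no gain ✓; to a=51 gives 116 − 5.4×51 = -159.4 → no gain ✓.
Low-quality (own payoff 27): to a=4 gives 81 − 8.0×4 = 49 → profitable ✗; to a=51 gives 116 − 8.0×51 = -292 → no gain ✓.
4 of the 6 constraints hold; not an equilibrium.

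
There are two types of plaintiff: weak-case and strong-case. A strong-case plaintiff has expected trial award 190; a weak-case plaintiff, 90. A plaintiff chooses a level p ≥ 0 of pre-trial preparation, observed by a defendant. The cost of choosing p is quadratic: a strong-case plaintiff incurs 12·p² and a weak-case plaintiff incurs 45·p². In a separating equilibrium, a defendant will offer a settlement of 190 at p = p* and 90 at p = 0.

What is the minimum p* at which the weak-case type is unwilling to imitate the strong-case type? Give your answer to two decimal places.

1.49

The weak-case type at p = 0 receives 90; imitating at p* yields 190 − 45·p*².
Indifference: 90 = 190 − 45·p*², so p*² = (190 − 90) / 45 ≈ 2.2222.
p* = √2.2222 ≈ 1.49.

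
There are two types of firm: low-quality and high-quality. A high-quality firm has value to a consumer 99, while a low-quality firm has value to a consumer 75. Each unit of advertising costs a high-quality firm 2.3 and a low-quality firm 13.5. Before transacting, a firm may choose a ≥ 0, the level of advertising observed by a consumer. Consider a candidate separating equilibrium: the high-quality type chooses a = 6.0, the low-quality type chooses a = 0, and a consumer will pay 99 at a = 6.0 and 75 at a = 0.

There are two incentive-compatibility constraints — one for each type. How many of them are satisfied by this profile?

2

Low-quality type: stay at 0 → 75; mimic → 99 − 13.5 × 6.0 = 18. IC holds (75 ≥ 18).
High-quality type: signal → 99 − 2.3 × 6.0 = 85.2; deviate to 0 → 75. IC holds (85.2 ≥ 75).
2 of 2 constraints hold, so this is a separating equilibrium.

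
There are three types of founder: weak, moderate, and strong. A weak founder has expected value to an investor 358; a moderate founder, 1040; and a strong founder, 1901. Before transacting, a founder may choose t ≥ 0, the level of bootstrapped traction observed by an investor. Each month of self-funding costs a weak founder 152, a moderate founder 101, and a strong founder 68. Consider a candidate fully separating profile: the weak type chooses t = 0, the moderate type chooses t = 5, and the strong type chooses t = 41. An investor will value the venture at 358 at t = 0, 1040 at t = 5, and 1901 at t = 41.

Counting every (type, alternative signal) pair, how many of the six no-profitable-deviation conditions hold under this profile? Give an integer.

Strong (own payoff 1901 − 68×41 = -887): to t=0 gives 358 → profitable ✗; to t=5 gives 1040 − 68×5 = 700 → profitable ✗.
Moderate (own payoff 1040 − 101×5 = 535): to t=0 gives 358 → no gain ✓; to t=41 gives 1901 − 101×41 = -2240 → no gain ✓.
Weak (own payoff 358): to t=5 gives 1040 − 152×5 = 280 → no gain ✓; to t=41 gives 1901 − 152×41 = -4331 → no gain ✓.
4 of the 6 constraints hold; not an equilibrium.

4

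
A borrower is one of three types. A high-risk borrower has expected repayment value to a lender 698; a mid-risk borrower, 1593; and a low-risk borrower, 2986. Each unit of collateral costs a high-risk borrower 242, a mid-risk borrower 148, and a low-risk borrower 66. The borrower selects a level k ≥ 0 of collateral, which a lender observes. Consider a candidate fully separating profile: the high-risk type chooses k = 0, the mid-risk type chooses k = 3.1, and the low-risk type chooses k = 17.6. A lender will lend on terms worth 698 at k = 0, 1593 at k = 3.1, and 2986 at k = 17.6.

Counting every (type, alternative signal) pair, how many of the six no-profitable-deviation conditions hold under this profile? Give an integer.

Mid-risk (own payoff 1593 − 148×3.1 = 1134.2): to k=0 gives 698 → no gain ✓; to k=17.6 gives 2986 − 148×17.6 = 381.2 → no gain ✓.
Low-risk (own payoff 2986 − 66×17.6 = 1824.4): to k=0 gives 698 → no gain ✓; to k=3.1 gives 1593 − 66×3.1 = 1388.4 → no gain ✓.
High-risk (own payoff 698): to k=3.1 gives 1593 − 242×3.1 = 842.8 → profitable ✗; to k=17.6 gives 2986 − 242×17.6 = -1273.2 → no gain ✓.
5 of the 6 constraints hold; not an equilibrium.

5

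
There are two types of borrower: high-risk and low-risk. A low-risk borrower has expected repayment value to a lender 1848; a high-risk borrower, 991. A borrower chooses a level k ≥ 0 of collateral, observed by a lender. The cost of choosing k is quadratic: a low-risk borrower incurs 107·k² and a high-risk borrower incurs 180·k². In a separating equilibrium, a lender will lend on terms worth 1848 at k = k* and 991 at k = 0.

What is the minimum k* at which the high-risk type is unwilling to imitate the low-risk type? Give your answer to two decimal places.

The high-risk type at k = 0 receives 991; imitating at k* yields 1848 − 180·k*².
Indifference: 991 = 1848 − 180·k*², so k*² = (1848 − 991) / 180 ≈ 4.7611.
k* = √4.7611 ≈ 2.18.

2.18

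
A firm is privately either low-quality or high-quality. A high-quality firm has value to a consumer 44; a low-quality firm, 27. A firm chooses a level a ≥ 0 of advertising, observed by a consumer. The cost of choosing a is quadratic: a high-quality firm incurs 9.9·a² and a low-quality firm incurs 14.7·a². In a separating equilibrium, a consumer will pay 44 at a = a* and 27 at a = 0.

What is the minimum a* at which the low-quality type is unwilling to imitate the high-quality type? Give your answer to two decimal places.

1.08

The low-quality type at a = 0 receives 27; imitating at a* yields 44 − 14.7·a*².
Indifference: 27 = 44 − 14.7·a*², so a*² = (44 − 27) / 14.7 ≈ 1.1565.
a* = √1.1565 ≈ 1.08.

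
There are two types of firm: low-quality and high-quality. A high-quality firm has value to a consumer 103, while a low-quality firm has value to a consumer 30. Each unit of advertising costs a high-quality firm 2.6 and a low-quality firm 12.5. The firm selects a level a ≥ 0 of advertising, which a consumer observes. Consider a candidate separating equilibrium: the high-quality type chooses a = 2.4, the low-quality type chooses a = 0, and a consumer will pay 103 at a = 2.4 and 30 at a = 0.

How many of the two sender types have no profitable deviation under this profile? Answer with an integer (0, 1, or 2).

1

High-quality type: signal → 103 − 2.6 × 2.4 = 96.76; deviate to 0 → 30. IC holds (96.76 ≥ 30).
Low-quality type: stay at 0 → 30; mimic → 103 − 12.5 × 2.4 = 73. IC fails (30 < 73).
1 of 2 constraints hold, so this profile is not an equilibrium.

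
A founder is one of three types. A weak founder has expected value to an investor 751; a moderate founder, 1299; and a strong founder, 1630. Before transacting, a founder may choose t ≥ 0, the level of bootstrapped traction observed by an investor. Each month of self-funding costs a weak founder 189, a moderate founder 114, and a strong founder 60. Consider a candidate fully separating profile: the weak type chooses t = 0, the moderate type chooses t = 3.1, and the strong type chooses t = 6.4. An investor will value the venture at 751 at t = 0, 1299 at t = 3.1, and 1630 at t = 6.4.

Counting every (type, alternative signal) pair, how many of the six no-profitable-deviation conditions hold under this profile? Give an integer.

6

Moderate (own payoff 1299 − 114×3.1 = 945.6): to t=0 gives 751 → no gain ✓; to t=6.4 gives 1630 − 114×6.4 = 900.4 → no gain ✓.
Strong (own payoff 1630 − 60×6.4 = 1246): to t=0 gives 751 → no gain ✓; to t=3.1 gives 1299 − 60×3.1 = 1113 → no gain ✓.
Weak (own payoff 751): to t=3.1 gives 1299 − 189×3.1 = 713.1 → no gain ✓; to t=6.4 gives 1630 − 189×6.4 = 420.4 → no gain ✓.
6 of the 6 constraints hold; this profile is a separating equilibrium.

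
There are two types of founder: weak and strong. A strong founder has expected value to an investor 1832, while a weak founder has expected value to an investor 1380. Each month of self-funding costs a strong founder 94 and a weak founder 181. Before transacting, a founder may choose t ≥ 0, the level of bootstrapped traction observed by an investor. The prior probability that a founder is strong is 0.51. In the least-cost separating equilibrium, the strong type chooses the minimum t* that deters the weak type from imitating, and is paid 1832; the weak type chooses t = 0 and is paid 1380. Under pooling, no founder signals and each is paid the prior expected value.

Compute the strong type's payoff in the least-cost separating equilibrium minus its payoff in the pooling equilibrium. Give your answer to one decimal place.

-13.3

Least-cost separating signal: t* solves 1380 = 1832 − 181·t*, so t* = (1832 − 1380)/181 ≈ 2.4972.
Strong type's separating payoff: 1832 − 94 × t* = 1832 − 94 × (1832 − 1380)/181 = 1832 − 42488/181 ≈ 1597.260.
Pooling payoff: 0.51 × 1832 + 0.49 × 1380 = 1610.52.
Difference: 1597.260 − 1610.52 = -13.26, i.e. -13.3 to one decimal place.
The strong type would prefer the pooling outcome.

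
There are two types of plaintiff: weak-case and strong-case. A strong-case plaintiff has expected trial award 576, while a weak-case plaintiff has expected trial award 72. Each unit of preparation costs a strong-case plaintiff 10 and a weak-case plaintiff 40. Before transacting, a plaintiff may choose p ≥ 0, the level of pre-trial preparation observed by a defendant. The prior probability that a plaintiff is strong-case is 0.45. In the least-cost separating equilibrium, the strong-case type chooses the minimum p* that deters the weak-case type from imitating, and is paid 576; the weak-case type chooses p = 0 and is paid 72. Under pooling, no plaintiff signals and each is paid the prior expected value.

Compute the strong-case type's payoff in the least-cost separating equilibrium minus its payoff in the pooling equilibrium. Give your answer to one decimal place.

Least-cost separating signal: p* solves 72 = 576 − 40·p*, so p* = (576 − 72)/40 = 12.6.
Strong-case type's separating payoff: 576 − 10 × p* = 576 − 10 × (576 − 72)/40 = 576 − 5040/40 = 450.
Pooling payoff: 0.45 × 576 + 0.55 × 72 = 298.8.
Difference: 450 − 298.8 = 151.2.
The strong-case type prefers to separate.

151.2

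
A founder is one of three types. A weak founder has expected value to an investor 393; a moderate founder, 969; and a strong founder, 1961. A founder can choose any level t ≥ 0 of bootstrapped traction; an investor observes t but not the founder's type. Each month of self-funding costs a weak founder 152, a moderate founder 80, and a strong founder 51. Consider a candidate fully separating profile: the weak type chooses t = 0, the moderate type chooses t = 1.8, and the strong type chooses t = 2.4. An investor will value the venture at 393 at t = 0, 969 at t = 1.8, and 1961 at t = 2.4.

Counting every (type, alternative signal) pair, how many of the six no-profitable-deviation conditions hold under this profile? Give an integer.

Strong (own payoff 1961 − 51×2.4 = 1838.6): to t=0 gives 393 → no gain ✓; to t=1.8 gives 969 − 51×1.8 = 877.2 → no gain ✓.
Moderate (own payoff 969 − 80×1.8 = 825): to t=0 gives 393 → no gain ✓; to t=2.4 gives 1961 − 80×2.4 = 1769 → profitable ✗.
Weak (own payoff 393): to t=1.8 gives 969 − 152×1.8 = 695.4 → profitable ✗; to t=2.4 gives 1961 − 152×2.4 = 1596.2 → profitable ✗.
3 of the 6 constraints hold; not an equilibrium.

3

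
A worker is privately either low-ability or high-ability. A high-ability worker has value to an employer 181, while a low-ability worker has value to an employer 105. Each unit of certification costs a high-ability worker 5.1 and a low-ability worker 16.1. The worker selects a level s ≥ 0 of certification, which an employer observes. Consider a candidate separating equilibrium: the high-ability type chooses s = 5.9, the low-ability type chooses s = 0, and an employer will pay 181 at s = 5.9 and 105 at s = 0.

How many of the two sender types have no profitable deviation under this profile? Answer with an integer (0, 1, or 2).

2

High-ability type: signal → 181 − 5.1 × 5.9 = 150.91; deviate to 0 → 105. IC holds (150.91 ≥ 105).
Low-ability type: stay at 0 → 105; mimic → 181 − 16.1 × 5.9 = 86.01. IC holds (105 ≥ 86.01).
2 of 2 constraints hold, so this is a separating equilibrium.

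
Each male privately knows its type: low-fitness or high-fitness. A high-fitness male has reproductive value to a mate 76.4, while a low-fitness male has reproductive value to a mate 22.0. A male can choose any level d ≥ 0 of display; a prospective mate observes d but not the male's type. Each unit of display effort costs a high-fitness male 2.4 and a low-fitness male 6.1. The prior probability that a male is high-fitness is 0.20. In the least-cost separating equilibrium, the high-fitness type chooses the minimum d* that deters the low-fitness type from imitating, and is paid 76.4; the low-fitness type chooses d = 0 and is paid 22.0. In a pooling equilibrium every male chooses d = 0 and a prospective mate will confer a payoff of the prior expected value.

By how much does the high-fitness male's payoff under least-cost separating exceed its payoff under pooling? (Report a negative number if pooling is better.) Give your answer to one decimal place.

22.1

Least-cost separating signal: d* solves 22.0 = 76.4 − 6.1·d*, so d* = (76.4 − 22.0)/6.1 ≈ 8.9180.
High-fitness type's separating payoff: 76.4 − 2.4 × d* = 76.4 − 2.4 × (76.4 − 22.0)/6.1 = 76.4 − 130.56/6.1 ≈ 54.997.
Pooling payoff: 0.20 × 76.4 + 0.80 × 22.0 = 32.88.
Difference: 54.997 − 32.88 = 22.117, i.e. 22.1 to one decimal place.
The high-fitness type prefers to separate.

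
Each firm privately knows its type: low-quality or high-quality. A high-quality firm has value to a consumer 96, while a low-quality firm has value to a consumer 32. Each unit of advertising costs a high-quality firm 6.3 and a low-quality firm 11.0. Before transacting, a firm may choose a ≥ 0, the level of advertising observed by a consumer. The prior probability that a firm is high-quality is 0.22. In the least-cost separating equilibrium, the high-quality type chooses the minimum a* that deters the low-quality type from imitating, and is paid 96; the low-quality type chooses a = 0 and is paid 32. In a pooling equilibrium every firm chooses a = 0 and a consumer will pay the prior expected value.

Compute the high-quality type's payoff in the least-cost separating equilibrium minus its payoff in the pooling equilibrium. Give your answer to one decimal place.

13.3

Least-cost separating signal: a* solves 32 = 96 − 11.0·a*, so a* = (96 − 32)/11.0 ≈ 5.8182.
High-quality type's separating payoff: 96 − 6.3 × a* = 96 − 6.3 × (96 − 32)/11.0 = 96 − 403.2/11.0 ≈ 59.345.
Pooling payoff: 0.22 × 96 + 0.78 × 32 = 46.08.
Difference: 59.345 − 46.08 = 13.265, i.e. 13.3 to one decimal place.
The high-quality type prefers to separate.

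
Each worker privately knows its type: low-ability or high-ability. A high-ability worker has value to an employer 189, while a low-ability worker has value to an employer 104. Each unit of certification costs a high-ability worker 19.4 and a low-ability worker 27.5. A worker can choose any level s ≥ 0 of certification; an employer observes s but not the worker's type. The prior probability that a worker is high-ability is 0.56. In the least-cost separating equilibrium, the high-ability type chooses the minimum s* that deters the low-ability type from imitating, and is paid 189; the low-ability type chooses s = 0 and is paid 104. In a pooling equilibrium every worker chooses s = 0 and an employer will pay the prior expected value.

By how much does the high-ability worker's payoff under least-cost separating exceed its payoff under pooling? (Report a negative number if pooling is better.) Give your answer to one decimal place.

-22.6

Least-cost separating signal: s* solves 104 = 189 − 27.5·s*, so s* = (189 − 104)/27.5 ≈ 3.0909.
High-ability type's separating payoff: 189 − 19.4 × s* = 189 − 19.4 × (189 − 104)/27.5 = 189 − 1649/27.5 ≈ 129.036.
Pooling payoff: 0.56 × 189 + 0.44 × 104 = 151.6.
Difference: 129.036 − 151.6 = -22.564, i.e. -22.6 to one decimal place.
The high-ability type would prefer the pooling outcome.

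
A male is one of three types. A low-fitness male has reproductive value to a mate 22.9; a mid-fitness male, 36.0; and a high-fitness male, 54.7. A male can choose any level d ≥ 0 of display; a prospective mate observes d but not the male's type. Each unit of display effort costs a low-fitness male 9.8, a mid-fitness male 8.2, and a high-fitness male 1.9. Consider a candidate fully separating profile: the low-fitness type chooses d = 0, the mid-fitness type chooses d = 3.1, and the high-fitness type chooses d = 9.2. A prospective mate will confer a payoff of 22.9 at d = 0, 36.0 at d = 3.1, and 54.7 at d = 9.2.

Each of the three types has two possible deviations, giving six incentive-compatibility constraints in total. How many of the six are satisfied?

High-fitness (own payoff 54.7 − 1.9×9.2 = 37.22): to d=0 gives 22.9 → no gain ✓; to d=3.1 gives 36.0 − 1.9×3.1 = 30.11 → no gain ✓.
Mid-fitness (own payoff 36.0 − 8.2×3.1 = 10.58): to d=0 gives 22.9 → profitable ✗; to d=9.2 gives 54.7 − 8.2×9.2 = -20.74 → no gain ✓.
Low-fitness (own payoff 22.9): to d=3.1 gives 36.0 − 9.8×3.1 = 5.62 → no gain ✓; to d=9.2 gives 54.7 − 9.8×9.2 = -35.46 → no gain ✓.
5 of the 6 constraints hold; not an equilibrium.

5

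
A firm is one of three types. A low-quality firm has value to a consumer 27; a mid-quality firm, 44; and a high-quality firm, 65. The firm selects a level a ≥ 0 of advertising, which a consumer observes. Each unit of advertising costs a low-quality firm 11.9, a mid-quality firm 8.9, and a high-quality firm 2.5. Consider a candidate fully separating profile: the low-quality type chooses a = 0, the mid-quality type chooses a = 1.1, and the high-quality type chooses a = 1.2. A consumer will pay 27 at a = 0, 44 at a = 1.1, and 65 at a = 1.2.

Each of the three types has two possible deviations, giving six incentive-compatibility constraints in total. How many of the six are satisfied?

High-quality (own payoff 65 − 2.5×1.2 = 62): to a=0 gives 27 → no gain ✓; to a=1.1 gives 44 − 2.5×1.1 = 41.25 → no gain ✓.
Low-quality (own payoff 27): to a=1.1 gives 44 − 11.9×1.1 = 30.91 → profitable ✗; to a=1.2 gives 65 − 11.9×1.2 = 50.72 → profitable ✗.
Mid-quality (own payoff 44 − 8.9×1.1 = 34.21): to a=0 gives 27 → no gain ✓; to a=1.2 gives 65 − 8.9×1.2 = 54.32 → profitable ✗.
3 of the 6 constraints hold; not an equilibrium.

3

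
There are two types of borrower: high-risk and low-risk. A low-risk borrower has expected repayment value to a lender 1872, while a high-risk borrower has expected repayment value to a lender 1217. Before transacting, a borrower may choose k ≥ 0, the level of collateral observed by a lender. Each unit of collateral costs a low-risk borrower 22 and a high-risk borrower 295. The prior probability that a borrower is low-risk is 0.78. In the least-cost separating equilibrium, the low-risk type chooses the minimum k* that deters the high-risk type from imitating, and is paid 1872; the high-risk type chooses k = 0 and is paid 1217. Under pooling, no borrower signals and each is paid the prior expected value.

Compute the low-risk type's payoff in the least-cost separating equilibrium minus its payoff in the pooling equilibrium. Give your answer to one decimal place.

Least-cost separating signal: k* solves 1217 = 1872 − 295·k*, so k* = (1872 − 1217)/295 ≈ 2.2203.
Low-risk type's separating payoff: 1872 − 22 × k* = 1872 − 22 × (1872 − 1217)/295 = 1872 − 14410/295 ≈ 1823.153.
Pooling payoff: 0.78 × 1872 + 0.22 × 1217 = 1727.9.
Difference: 1823.153 − 1727.9 = 95.253, i.e. 95.3 to one decimal place.
The low-risk type prefers to separate.

95.3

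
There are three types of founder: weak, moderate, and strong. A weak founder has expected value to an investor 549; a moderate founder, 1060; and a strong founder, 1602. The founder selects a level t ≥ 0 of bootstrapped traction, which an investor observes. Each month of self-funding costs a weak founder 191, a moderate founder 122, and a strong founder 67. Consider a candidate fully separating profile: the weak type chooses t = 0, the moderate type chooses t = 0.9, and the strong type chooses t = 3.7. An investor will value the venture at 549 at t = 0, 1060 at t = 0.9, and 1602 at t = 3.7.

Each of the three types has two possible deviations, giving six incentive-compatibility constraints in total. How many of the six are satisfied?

Strong (own payoff 1602 − 67×3.7 = 1354.1): to t=0 gives 549 → no gain ✓; to t=0.9 gives 1060 − 67×0.9 = 999.7 → no gain ✓.
Moderate (own payoff 1060 − 122×0.9 = 950.2): to t=0 gives 549 → no gain ✓; to t=3.7 gives 1602 − 122×3.7 = 1150.6 → profitable ✗.
Weak (own payoff 549): to t=0.9 gives 1060 − 191×0.9 = 888.1 → profitable ✗; to t=3.7 gives 1602 − 191×3.7 = 895.3 → profitable ✗.
3 of the 6 constraints hold; not an equilibrium.

3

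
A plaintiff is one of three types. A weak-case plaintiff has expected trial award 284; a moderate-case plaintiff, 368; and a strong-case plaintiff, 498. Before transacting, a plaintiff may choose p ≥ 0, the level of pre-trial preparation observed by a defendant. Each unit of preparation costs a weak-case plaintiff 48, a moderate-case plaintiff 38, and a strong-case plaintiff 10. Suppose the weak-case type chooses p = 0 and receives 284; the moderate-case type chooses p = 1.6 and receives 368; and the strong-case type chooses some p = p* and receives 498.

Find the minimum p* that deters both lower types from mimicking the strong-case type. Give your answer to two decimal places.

5.02

Moderate-case type (on-path payoff 368 − 38×1.6 = 307.2) won't mimic when 307.2 ≥ 498 − 38·p*, i.e. p* ≥ 5.02.
Weak-case type (on-path payoff 284) won't mimic when 284 ≥ 498 − 48·p*, i.e. p* ≥ 4.46.
Both must hold, so p* = max(4.46, 5.02) = 5.02. The moderate-case type's constraint binds.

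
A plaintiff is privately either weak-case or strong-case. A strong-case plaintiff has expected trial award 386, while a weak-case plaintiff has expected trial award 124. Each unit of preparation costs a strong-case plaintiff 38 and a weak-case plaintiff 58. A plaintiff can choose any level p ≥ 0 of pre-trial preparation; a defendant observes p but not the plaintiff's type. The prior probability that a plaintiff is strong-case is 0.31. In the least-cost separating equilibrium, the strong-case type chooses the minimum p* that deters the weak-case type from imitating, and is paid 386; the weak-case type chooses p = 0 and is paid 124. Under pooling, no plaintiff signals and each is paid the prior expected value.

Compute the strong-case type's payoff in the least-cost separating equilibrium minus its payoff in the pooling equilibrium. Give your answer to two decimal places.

9.12

Least-cost separating signal: p* solves 124 = 386 − 58·p*, so p* = (386 − 124)/58 ≈ 4.5172.
Strong-case type's separating payoff: 386 − 38 × p* = 386 − 38 × (386 − 124)/58 = 386 − 9956/58 ≈ 214.3448.
Pooling payoff: 0.31 × 386 + 0.69 × 124 = 205.22.
Difference: 214.3448 − 205.22 = 9.1248, i.e. 9.12 to two decimal places.
The strong-case type prefers to separate.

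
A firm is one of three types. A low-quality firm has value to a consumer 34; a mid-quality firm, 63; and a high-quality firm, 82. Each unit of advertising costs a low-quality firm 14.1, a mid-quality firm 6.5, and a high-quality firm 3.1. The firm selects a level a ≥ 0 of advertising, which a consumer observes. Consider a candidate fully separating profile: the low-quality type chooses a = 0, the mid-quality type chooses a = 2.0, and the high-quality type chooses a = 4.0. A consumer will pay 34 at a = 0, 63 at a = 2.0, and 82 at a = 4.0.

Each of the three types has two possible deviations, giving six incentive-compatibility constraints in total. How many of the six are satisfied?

Mid-quality (own payoff 63 − 6.5×2.0 = 50): to a=0 gives 34 → no gain ✓; to a=4.0 gives 82 − 6.5×4.0 = 56 → profitable ✗.
Low-quality (own payoff 34): to a=2.0 gives 63 − 14.1×2.0 = 34.8 → profitable ✗; to a=4.0 gives 82 − 14.1×4.0 = 25.6 → no gain ✓.
High-quality (own payoff 82 − 3.1×4.0 = 69.6): to a=0 gives 34 → no gain ✓; to a=2.0 gives 63 − 3.1×2.0 = 56.8 → no gain ✓.
4 of the 6 constraints hold; not an equilibrium.

4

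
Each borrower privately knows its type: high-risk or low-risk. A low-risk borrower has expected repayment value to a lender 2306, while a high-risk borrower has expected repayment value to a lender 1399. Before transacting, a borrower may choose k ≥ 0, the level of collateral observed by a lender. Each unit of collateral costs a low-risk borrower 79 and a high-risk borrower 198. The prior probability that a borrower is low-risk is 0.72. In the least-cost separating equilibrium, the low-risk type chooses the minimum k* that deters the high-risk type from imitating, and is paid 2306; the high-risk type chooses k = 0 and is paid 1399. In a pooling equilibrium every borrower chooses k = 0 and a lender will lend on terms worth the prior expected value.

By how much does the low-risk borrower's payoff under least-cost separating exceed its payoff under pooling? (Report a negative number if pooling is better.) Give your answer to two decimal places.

-107.92

Least-cost separating signal: k* solves 1399 = 2306 − 198·k*, so k* = (2306 − 1399)/198 ≈ 4.5808.
Low-risk type's separating payoff: 2306 − 79 × k* = 2306 − 79 × (2306 − 1399)/198 = 2306 − 71653/198 ≈ 1944.1162.
Pooling payoff: 0.72 × 2306 + 0.28 × 1399 = 2052.04.
Difference: 1944.1162 − 2052.04 = -107.9238, i.e. -107.92 to two decimal places.
The low-risk type would prefer the pooling outcome.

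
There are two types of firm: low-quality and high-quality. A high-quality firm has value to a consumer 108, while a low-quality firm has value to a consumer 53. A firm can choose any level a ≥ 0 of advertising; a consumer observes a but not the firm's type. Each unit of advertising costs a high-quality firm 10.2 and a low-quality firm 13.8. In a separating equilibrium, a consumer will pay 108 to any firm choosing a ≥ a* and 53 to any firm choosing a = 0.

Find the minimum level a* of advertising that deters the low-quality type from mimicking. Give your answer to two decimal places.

A low-quality firm choosing a = 0 receives 53.
Imitating at a* instead would pay 108 at cost 13.8·a*, netting 108 − 13.8·a*.
Indifference: 53 = 108 − 13.8·a*, so a* = (108 − 53) / 13.8 ≈ 3.99.
This is the low-quality type's binding incentive-compatibility constraint; any a ≥ 3.99 sustains separation on that side.

3.99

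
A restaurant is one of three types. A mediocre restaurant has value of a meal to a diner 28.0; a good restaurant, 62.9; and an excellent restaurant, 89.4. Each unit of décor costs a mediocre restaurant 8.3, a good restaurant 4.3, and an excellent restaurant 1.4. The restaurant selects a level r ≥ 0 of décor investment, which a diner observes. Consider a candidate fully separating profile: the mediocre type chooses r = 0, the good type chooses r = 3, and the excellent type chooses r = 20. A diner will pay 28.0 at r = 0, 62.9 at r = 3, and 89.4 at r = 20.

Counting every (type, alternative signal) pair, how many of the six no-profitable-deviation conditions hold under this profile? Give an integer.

5

Excellent (own payoff 89.4 − 1.4×20 = 61.4): to r=0 gives 28.0 → no gain ✓; to r=3 gives 62.9 − 1.4×3 = 58.7 → no gain ✓.
Good (own payoff 62.9 − 4.3×3 = 50): to r=0 gives 28.0 → no gain ✓; to r=20 gives 89.4 − 4.3×20 = 3.4 → no gain ✓.
Mediocre (own payoff 28.0): to r=3 gives 62.9 − 8.3×3 = 38 → profitable ✗; to r=20 gives 89.4 − 8.3×20 = -76.6 → no gain ✓.
5 of the 6 constraints hold; not an equilibrium.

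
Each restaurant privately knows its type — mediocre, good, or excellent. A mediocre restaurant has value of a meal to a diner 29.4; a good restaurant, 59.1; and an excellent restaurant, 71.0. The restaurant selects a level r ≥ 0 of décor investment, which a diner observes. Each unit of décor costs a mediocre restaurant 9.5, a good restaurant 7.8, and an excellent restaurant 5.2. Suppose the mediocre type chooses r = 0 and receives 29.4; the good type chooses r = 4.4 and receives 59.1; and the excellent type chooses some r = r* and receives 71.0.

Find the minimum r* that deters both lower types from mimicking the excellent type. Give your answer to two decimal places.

Mediocre type (on-path payoff 29.4) won't mimic when 29.4 ≥ 71.0 − 9.5·r*, i.e. r* ≥ 4.38.
Good type (on-path payoff 59.1 − 7.8×4.4 = 24.78) won't mimic when 24.78 ≥ 71.0 − 7.8·r*, i.e. r* ≥ 5.93.
Both must hold, so r* = max(4.38, 5.93) = 5.93. The good type's constraint binds.

5.93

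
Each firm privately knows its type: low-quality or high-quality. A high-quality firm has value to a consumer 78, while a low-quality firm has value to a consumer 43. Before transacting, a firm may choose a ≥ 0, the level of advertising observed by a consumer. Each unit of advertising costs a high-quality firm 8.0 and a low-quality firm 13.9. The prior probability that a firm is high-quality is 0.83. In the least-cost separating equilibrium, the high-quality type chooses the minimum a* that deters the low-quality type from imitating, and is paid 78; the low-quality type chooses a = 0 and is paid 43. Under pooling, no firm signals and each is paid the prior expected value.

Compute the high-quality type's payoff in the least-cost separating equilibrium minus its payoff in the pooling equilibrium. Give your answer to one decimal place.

Least-cost separating signal: a* solves 43 = 78 − 13.9·a*, so a* = (78 − 43)/13.9 ≈ 2.5180.
High-quality type's separating payoff: 78 − 8.0 × a* = 78 − 8.0 × (78 − 43)/13.9 = 78 − 280/13.9 ≈ 57.856.
Pooling payoff: 0.83 × 78 + 0.17 × 43 = 72.05.
Difference: 57.856 − 72.05 = -14.194, i.e. -14.2 to one decimal place.
The high-quality type would prefer the pooling outcome.

-14.2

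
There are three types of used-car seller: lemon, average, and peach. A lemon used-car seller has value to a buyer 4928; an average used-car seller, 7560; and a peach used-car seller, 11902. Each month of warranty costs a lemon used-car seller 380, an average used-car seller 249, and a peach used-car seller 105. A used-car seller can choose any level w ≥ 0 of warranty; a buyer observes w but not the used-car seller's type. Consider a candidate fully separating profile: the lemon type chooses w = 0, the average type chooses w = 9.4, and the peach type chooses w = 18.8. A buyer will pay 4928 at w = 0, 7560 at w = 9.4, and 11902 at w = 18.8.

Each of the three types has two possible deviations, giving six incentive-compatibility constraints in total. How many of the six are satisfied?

5

Average (own payoff 7560 − 249×9.4 = 5219.4): to w=0 gives 4928 → no gain ✓; to w=18.8 gives 11902 − 249×18.8 = 7220.8 → profitable ✗.
Peach (own payoff 11902 − 105×18.8 = 9928): to w=0 gives 4928 → no gain ✓; to w=9.4 gives 7560 − 105×9.4 = 6573 → no gain ✓.
Lemon (own payoff 4928): to w=9.4 gives 7560 − 380×9.4 = 3988 → no gain ✓; to w=18.8 gives 11902 − 380×18.8 = 4758 → no gain ✓.
5 of the 6 constraints hold; not an equilibrium.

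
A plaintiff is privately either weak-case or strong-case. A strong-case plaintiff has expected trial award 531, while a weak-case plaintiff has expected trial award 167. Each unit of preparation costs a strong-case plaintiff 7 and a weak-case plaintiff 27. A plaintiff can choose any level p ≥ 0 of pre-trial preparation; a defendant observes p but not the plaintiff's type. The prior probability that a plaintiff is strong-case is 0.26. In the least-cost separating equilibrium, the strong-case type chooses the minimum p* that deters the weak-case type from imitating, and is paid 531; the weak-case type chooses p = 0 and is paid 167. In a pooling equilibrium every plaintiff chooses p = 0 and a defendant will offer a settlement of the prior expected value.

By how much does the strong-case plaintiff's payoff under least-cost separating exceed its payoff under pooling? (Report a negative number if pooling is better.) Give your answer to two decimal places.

174.99

Least-cost separating signal: p* solves 167 = 531 − 27·p*, so p* = (531 − 167)/27 ≈ 13.4815.
Strong-case type's separating payoff: 531 − 7 × p* = 531 − 7 × (531 − 167)/27 = 531 − 2548/27 ≈ 436.6296.
Pooling payoff: 0.26 × 531 + 0.74 × 167 = 261.64.
Difference: 436.6296 − 261.64 = 174.9896, i.e. 174.99 to two decimal places.
The strong-case type prefers to separate.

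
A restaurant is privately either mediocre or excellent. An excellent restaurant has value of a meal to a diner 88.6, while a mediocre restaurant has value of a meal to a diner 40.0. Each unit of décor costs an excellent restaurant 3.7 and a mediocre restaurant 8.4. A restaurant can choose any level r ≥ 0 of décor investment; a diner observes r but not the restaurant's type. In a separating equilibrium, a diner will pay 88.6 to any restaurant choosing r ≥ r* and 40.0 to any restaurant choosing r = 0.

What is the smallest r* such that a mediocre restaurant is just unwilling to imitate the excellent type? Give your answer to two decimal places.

A mediocre restaurant choosing r = 0 receives 40.0.
Imitating at r* instead would pay 88.6 at cost 8.4·r*, netting 88.6 − 8.4·r*.
Indifference: 40.0 = 88.6 − 8.4·r*, so r* = (88.6 − 40.0) / 8.4 ≈ 5.79.
This is the mediocre type's binding incentive-compatibility constraint; any r ≥ 5.79 sustains separation on that side.

5.79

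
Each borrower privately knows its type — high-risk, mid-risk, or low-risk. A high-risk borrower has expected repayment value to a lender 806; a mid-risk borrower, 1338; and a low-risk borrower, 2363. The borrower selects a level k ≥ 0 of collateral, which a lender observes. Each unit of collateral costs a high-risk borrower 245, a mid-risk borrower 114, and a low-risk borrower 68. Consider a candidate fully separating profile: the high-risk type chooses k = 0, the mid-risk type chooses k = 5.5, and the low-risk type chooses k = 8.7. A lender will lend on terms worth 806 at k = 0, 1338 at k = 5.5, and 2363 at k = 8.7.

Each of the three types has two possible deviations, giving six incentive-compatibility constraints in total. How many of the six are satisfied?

High-risk (own payoff 806): to k=5.5 gives 1338 − 245×5.5 = -9.5 → no gain ✓; to k=8.7 gives 2363 − 245×8.7 = 231.5 → no gain ✓.
Low-risk (own payoff 2363 − 68×8.7 = 1771.4): to k=0 gives 806 → no gain ✓; to k=5.5 gives 1338 − 68×5.5 = 964 → no gain ✓.
Mid-risk (own payoff 1338 − 114×5.5 = 711): to k=0 gives 806 → profitable ✗; to k=8.7 gives 2363 − 114×8.7 = 1371.2 → profitable ✗.
4 of the 6 constraints hold; not an equilibrium.

4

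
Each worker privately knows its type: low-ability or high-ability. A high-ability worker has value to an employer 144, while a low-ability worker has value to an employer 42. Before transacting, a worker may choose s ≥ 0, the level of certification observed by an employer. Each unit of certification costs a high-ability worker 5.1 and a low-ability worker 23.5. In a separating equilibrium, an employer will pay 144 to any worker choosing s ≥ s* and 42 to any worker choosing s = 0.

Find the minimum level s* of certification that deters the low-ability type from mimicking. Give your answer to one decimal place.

4.3

A low-ability worker choosing s = 0 receives 42.
Imitating at s* instead would pay 144 at cost 23.5·s*, netting 144 − 23.5·s*.
Indifference: 42 = 144 − 23.5·s*, so s* = (144 − 42) / 23.5 ≈ 4.3.
This is the low-ability type's binding incentive-compatibility constraint; any s ≥ 4.3 sustains separation on that side.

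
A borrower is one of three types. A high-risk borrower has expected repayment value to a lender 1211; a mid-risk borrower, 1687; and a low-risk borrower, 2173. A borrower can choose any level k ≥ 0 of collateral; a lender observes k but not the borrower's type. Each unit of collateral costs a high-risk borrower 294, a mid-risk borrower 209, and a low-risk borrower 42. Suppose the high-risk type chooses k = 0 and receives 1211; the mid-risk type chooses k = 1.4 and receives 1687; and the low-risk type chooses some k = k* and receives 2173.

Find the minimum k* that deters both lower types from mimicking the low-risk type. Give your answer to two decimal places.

Mid-risk type (on-path payoff 1687 − 209×1.4 = 1394.4) won't mimic when 1394.4 ≥ 2173 − 209·k*, i.e. k* ≥ 3.73.
High-risk type (on-path payoff 1211) won't mimic when 1211 ≥ 2173 − 294·k*, i.e. k* ≥ 3.27.
Both must hold, so k* = max(3.27, 3.73) = 3.73. The mid-risk type's constraint binds.

3.73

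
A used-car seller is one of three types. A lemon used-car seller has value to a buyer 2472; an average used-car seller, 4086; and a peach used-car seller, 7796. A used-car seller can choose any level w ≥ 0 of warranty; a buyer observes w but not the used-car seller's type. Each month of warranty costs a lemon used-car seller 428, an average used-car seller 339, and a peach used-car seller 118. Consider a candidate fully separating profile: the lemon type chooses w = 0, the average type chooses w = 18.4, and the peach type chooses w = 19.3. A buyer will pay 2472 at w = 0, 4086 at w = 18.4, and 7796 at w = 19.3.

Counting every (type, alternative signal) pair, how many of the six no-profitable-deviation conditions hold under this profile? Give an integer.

4

Average (own payoff 4086 − 339×18.4 = -2151.6): to w=0 gives 2472 → profitable ✗; to w=19.3 gives 7796 − 339×19.3 = 1253.3 → profitable ✗.
Lemon (own payoff 2472): to w=18.4 gives 4086 − 428×18.4 = -3789.2 → no gain ✓; to w=19.3 gives 7796 − 428×19.3 = -464.4 → no gain ✓.
Peach (own payoff 7796 − 118×19.3 = 5518.6): to w=0 gives 2472 → no gain ✓; to w=18.4 gives 4086 − 118×18.4 = 1914.8 → no gain ✓.
4 of the 6 constraints hold; not an equilibrium.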